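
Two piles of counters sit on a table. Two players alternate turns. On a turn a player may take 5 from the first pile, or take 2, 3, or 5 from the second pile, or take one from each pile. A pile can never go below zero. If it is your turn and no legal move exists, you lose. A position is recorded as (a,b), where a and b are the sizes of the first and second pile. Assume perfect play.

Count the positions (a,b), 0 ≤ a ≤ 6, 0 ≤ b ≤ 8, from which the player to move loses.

Label each position W (a win for the player to move) or L (a loss). A position with no legal move is L; any other position is W exactly when some move reaches an L, and L when every move reaches a W.
Every move lowers a or b (never raises either), so fill the grid row by row in increasing a, and left to right within a row: each cell's successors are then already labelled.
      b=0  b=1  b=2  b=3  b=4  b=5  b=6  b=7  b=8
a=0:    L    L    W    W    W    W    W    L    L
a=1:    L    W    W    W    L    W    W    W    W
a=2:    L    W    W    W    L    W    W    W    L
a=3:    L    W    W    W    L    W    W    W    L
a=4:    L    W    W    W    L    W    W    W    L
a=5:    W    W    L    L    W    W    W    W    W
a=6:    W    L    L    W    W    W    W    W    L
Cells with no legal move (terminal, hence L): (0,0), (0,1), (1,0), (2,0), (3,0), (4,0).
The remaining L cells, each justified by listing all of its moves:
(0,7): →(0,5)(W), (0,4)(W), (0,2)(W) — all W, so L
(0,8): →(0,6)(W), (0,5)(W), (0,3)(W) — all W, so L
(1,4): →(1,2)(W), (1,1)(W), (0,3)(W) — all W, so L
(2,4): →(2,2)(W), (2,1)(W), (1,3)(W) — all W, so L
(2,8): →(2,6)(W), (2,5)(W), (2,3)(W), (1,7)(W) — all W, so L
(3,4): →(3,2)(W), (3,1)(W), (2,3)(W) — all W, so L
(3,8): →(3,6)(W), (3,5)(W), (3,3)(W), (2,7)(W) — all W, so L
(4,4): →(4,2)(W), (4,1)(W), (3,3)(W) — all W, so L
(4,8): →(4,6)(W), (4,5)(W), (4,3)(W), (3,7)(W) — all W, so L
(5,2): →(0,2)(W), (5,0)(W), (4,1)(W) — all W, so L
(5,3): →(0,3)(W), (5,1)(W), (5,0)(W), (4,2)(W) — all W, so L
(6,1): →(1,1)(W), (5,0)(W) — all W, so L
(6,2): →(1,2)(W), (6,0)(W), (5,1)(W) — all W, so L
(6,8): →(1,8)(W), (6,6)(W), (6,5)(W), (6,3)(W), (5,7)(W) — all W, so L
Every other cell has at least one move into one of the L cells above, so it is W.
L cells per row: a=0: 4, a=1: 2, a=2: 3, a=3: 3, a=4: 3, a=5: 2, a=6: 3; total 20.

20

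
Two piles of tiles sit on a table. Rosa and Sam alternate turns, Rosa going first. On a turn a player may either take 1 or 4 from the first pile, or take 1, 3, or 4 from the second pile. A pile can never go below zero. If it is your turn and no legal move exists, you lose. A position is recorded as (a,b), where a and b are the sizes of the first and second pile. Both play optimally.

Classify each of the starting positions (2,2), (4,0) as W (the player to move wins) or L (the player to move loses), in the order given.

(2,2): L, (4,0): W

Compute win/loss labels from the base case upward. A position with no move is L. Any other position is W if it can reach an L in one move, else L.
No move ever increases a pile, so every position that can arise here has a ≤ 4 and b ≤ 2; it is enough to label the cells with 0 ≤ a ≤ 4 and 0 ≤ b ≤ 2.
Every move lowers a or b (never raises either), so fill the grid row by row in increasing a, and left to right within a row: each cell's successors are then already labelled.
      b=0  b=1  b=2
a=0:    L    W    L
a=1:    W    L    W
a=2:    L    W    L
a=3:    W    L    W
a=4:    W    W    W
Cells with no legal move (terminal, hence L): (0,0).
The remaining L cells, each justified by listing all of its moves:
(0,2): only reaches (0,1)(W), which is W → L
(1,1): only reaches (0,1)(W), (1,0)(W), all W → L
(2,0): only reaches (1,0)(W), which is W → L
(2,2): only reaches (1,2)(W), (2,1)(W), all W → L
(3,1): only reaches (2,1)(W), (3,0)(W), all W → L
Every other cell has at least one move into one of the L cells above, so it is W.
(2,2): one of the L cells justified above, so L
(4,0): the move to (0,0) reaches an L cell, so W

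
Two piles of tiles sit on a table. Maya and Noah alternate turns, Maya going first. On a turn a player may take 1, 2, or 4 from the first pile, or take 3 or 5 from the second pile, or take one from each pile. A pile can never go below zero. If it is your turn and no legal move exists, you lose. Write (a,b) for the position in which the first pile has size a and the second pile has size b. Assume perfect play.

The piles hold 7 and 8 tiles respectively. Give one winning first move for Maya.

Move to (6,8).

Build the W/L table. Terminal = L. A non-terminal position is W if it has a move to some L; otherwise it is L.
No move ever increases a pile, so every position that can arise here has a ≤ 7 and b ≤ 8; it is enough to label the cells with 0 ≤ a ≤ 7 and 0 ≤ b ≤ 8.
Every move lowers a or b (never raises either), so fill the grid row by row in increasing a, and left to right within a row: each cell's successors are then already labelled.
      b=0  b=1  b=2  b=3  b=4  b=5  b=6  b=7  b=8
a=0:    L    L    L    W    W    W    W    W    L
a=1:    W    W    W    W    L    L    L    W    W
a=2:    W    W    W    L    W    W    W    W    W
a=3:    L    L    L    W    W    W    W    W    L
a=4:    W    W    W    W    L    L    L    W    W
a=5:    W    W    W    L    W    W    W    W    W
a=6:    L    L    L    W    W    W    W    W    L
a=7:    W    W    W    W    L    L    L    W    W
Cells with no legal move (terminal, hence L): (0,0), (0,1), (0,2).
The remaining L cells, each justified by listing all of its moves:
(0,8): →(0,5)(W), (0,3)(W) — all W, so L
(1,4): →(0,4)(W), (1,1)(W), (0,3)(W) — all W, so L
(1,5): →(0,5)(W), (1,2)(W), (1,0)(W), (0,4)(W) — all W, so L
(1,6): →(0,6)(W), (1,3)(W), (1,1)(W), (0,5)(W) — all W, so L
(2,3): →(1,3)(W), (0,3)(W), (2,0)(W), (1,2)(W) — all W, so L
(3,0): →(2,0)(W), (1,0)(W) — all W, so L
(3,1): →(2,1)(W), (1,1)(W), (2,0)(W) — all W, so L
(3,2): →(2,2)(W), (1,2)(W), (2,1)(W) — all W, so L
(3,8): →(2,8)(W), (1,8)(W), (3,5)(W), (3,3)(W), (2,7)(W) — all W, so L
(4,4): →(3,4)(W), (2,4)(W), (0,4)(W), (4,1)(W), (3,3)(W) — all W, so L
(4,5): →(3,5)(W), (2,5)(W), (0,5)(W), (4,2)(W), (4,0)(W), (3,4)(W) — all W, so L
(4,6): →(3,6)(W), (2,6)(W), (0,6)(W), (4,3)(W), (4,1)(W), (3,5)(W) — all W, so L
(5,3): →(4,3)(W), (3,3)(W), (1,3)(W), (5,0)(W), (4,2)(W) — all W, so L
(6,0): →(5,0)(W), (4,0)(W), (2,0)(W) — all W, so L
(6,1): →(5,1)(W), (4,1)(W), (2,1)(W), (5,0)(W) — all W, so L
(6,2): →(5,2)(W), (4,2)(W), (2,2)(W), (5,1)(W) — all W, so L
(6,8): →(5,8)(W), (4,8)(W), (2,8)(W), (6,5)(W), (6,3)(W), (5,7)(W) — all W, so L
(7,4): →(6,4)(W), (5,4)(W), (3,4)(W), (7,1)(W), (6,3)(W) — all W, so L
(7,5): →(6,5)(W), (5,5)(W), (3,5)(W), (7,2)(W), (7,0)(W), (6,4)(W) — all W, so L
(7,6): →(6,6)(W), (5,6)(W), (3,6)(W), (7,3)(W), (7,1)(W), (6,5)(W) — all W, so L
Every other cell has at least one move into one of the L cells above, so it is W.
From (7,8), the L positions reachable in one move are: (6,8), (3,8), (7,5). Any move reaching one of these is winning.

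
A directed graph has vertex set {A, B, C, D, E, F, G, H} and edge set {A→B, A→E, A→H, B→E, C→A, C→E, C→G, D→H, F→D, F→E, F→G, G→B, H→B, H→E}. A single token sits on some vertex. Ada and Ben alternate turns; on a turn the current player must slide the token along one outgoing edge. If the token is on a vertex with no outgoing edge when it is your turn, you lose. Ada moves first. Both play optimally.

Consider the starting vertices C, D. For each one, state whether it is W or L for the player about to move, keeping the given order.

Classify positions by backward induction: terminal positions (no move available) are L. From any other position, the mover wins iff some move reaches an L.
Every edge goes from a vertex to one that appears earlier in the order E, B, H, A, G, C, D, F, so processing vertices in that order labels each vertex after all of its successors.
E: no outgoing edge → L
B: can move to E, which is L ⇒ W
H: can move to E, which is L ⇒ W
A: can move to E, which is L ⇒ W
G: the only move is to B(W), a W ⇒ L
C: can move to G, which is L ⇒ W
D: the only move is to H(W), a W ⇒ L
F: can move to D, which is L ⇒ W

C: W, D: L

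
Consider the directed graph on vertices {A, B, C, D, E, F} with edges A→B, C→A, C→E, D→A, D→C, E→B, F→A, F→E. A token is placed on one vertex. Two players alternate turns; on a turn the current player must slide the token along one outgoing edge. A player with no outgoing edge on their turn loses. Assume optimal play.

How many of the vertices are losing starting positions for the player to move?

Classify positions by backward induction: terminal positions (no move available) are L. From any other position, the mover wins iff some move reaches an L.
Every edge goes from a vertex to one that appears earlier in the order B, A, E, C, F, D, so processing vertices in that order labels each vertex after all of its successors.
B: no outgoing edge → L
A: W (go to B, an L position)
E: W (go to B, an L position)
C: L (options E(W), A(W) are all W)
F: L (options E(W), A(W) are all W)
D: W (go to C, an L position)
The L vertices are B, C, F; that is 3 in all.

3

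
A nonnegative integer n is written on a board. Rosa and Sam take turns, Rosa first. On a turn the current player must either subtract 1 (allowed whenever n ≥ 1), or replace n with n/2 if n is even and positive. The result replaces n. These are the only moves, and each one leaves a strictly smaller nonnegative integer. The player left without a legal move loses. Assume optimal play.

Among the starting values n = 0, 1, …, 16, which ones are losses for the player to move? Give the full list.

0, 2, 5, 7, 9, 11, 13, 15

Classify positions by backward induction: terminal positions (no move available) are L. From any other position, the mover wins iff some move reaches an L.
n=0: no move → L
n=1: reaches L-position 0 → W
n=2: only reaches 1(W), which is W → L
n=3: reaches L-position 2 → W
n=4: reaches L-position 2 → W
n=5: only reaches 4(W), which is W → L
n=6: reaches L-position 5 → W
n=7: only reaches 6(W), which is W → L
n=8: reaches L-position 7 → W
n=9: only reaches 8(W), which is W → L
n=10: reaches L-position 5 → W
n=11: only reaches 10(W), which is W → L
n=12: reaches L-position 11 → W
n=13: only reaches 12(W), which is W → L
n=14: reaches L-position 7 → W
n=15: only reaches 14(W), which is W → L
n=16: reaches L-position 15 → W
The losing starting values of n are exactly the entries labelled L in this table (8 of them).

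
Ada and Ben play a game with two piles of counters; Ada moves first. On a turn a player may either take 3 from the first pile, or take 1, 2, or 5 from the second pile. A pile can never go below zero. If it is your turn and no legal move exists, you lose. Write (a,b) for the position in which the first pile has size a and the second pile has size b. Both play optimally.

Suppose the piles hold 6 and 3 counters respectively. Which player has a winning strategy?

Work bottom-up. With no move the player to move loses. Otherwise the position is W if at least one move leads to an L position for the opponent, and L if every move leads to a W.
No move ever increases a pile, so every position that can arise here has a ≤ 6 and b ≤ 3; it is enough to label the cells with 0 ≤ a ≤ 6 and 0 ≤ b ≤ 3.
Every move lowers a or b (never raises either), so fill the grid row by row in increasing a, and left to right within a row: each cell's successors are then already labelled.
      b=0  b=1  b=2  b=3
a=0:    L    W    W    L
a=1:    L    W    W    L
a=2:    L    W    W    L
a=3:    W    L    W    W
a=4:    W    L    W    W
a=5:    W    L    W    W
a=6:    L    W    W    L
Cells with no legal move (terminal, hence L): (0,0), (1,0), (2,0).
The remaining L cells, each justified by listing all of its moves:
(0,3): only reaches (0,2)(W), (0,1)(W), all W → L
(1,3): only reaches (1,2)(W), (1,1)(W), all W → L
(2,3): only reaches (2,2)(W), (2,1)(W), all W → L
(3,1): only reaches (0,1)(W), (3,0)(W), all W → L
(4,1): only reaches (1,1)(W), (4,0)(W), all W → L
(5,1): only reaches (2,1)(W), (5,0)(W), all W → L
(6,0): only reaches (3,0)(W), which is W → L
(6,3): only reaches (3,3)(W), (6,2)(W), (6,1)(W), all W → L
Every other cell has at least one move into one of the L cells above, so it is W.
The starting position (6,3) is L: whatever Ada does, the opponent receives a W position.

Ben wins.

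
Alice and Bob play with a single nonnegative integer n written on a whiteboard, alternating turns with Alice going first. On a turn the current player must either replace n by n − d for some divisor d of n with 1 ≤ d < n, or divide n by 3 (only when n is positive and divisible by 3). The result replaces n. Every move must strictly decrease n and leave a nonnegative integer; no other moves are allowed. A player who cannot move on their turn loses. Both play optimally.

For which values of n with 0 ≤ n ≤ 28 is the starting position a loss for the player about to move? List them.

Build the W/L table. Terminal = L. A non-terminal position is W if it has a move to some L; otherwise it is L.
n=0: no move → L
n=1: no move → L
n=2: can move to 1, which is L ⇒ W
n=3: can move to 1, which is L ⇒ W
n=4: moves to 2(W), 3(W); every one is W ⇒ L
n=5: can move to 4, which is L ⇒ W
n=6: can move to 4, which is L ⇒ W
n=7: the only move is to 6(W), a W ⇒ L
n=8: can move to 4, which is L ⇒ W
n=9: moves to 3(W), 6(W), 8(W); every one is W ⇒ L
n=10: can move to 9, which is L ⇒ W
n=11: the only move is to 10(W), a W ⇒ L
n=12: can move to 4, which is L ⇒ W
n=13: the only move is to 12(W), a W ⇒ L
n=14: can move to 7, which is L ⇒ W
n=15: moves to 5(W), 10(W), 12(W), 14(W); every one is W ⇒ L
n=16: can move to 15, which is L ⇒ W
n=17: the only move is to 16(W), a W ⇒ L
n=18: can move to 9, which is L ⇒ W
n=19: the only move is to 18(W), a W ⇒ L
n=20: can move to 15, which is L ⇒ W
n=21: can move to 7, which is L ⇒ W
n=22: can move to 11, which is L ⇒ W
n=23: the only move is to 22(W), a W ⇒ L
n=24: can move to 23, which is L ⇒ W
n=25: moves to 20(W), 24(W); every one is W ⇒ L
n=26: can move to 13, which is L ⇒ W
n=27: can move to 9, which is L ⇒ W
n=28: moves to 14(W), 21(W), 24(W), 26(W), 27(W); every one is W ⇒ L
The losing starting values of n are exactly the entries labelled L in this table (13 of them).

0, 1, 4, 7, 9, 11, 13, 15, 17, 19, 23, 25, 28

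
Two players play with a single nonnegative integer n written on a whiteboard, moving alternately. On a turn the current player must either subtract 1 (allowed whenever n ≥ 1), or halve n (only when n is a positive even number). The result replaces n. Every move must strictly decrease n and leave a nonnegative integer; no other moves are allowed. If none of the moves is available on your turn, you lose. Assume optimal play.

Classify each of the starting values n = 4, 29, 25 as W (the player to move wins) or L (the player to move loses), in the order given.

4: W, 29: L, 25: L

Label each position W (a win for the player to move) or L (a loss). A position with no legal move is L; any other position is W exactly when some move reaches an L, and L when every move reaches a W.
n=0: no move → L
n=1: reaches L-position 0 → W
n=2: only reaches 1(W), which is W → L
n=3: reaches L-position 2 → W
n=4: reaches L-position 2 → W
n=5: only reaches 4(W), which is W → L
n=6: reaches L-position 5 → W
n=7: only reaches 6(W), which is W → L
n=8: reaches L-position 7 → W
n=9: only reaches 8(W), which is W → L
n=10: reaches L-position 5 → W
n=11: only reaches 10(W), which is W → L
n=12: reaches L-position 11 → W
n=13: only reaches 12(W), which is W → L
n=14: reaches L-position 7 → W
n=15: only reaches 14(W), which is W → L
n=16: reaches L-position 15 → W
n=17: only reaches 16(W), which is W → L
n=18: reaches L-position 9 → W
n=19: only reaches 18(W), which is W → L
n=20: reaches L-position 19 → W
n=21: only reaches 20(W), which is W → L
n=22: reaches L-position 11 → W
n=23: only reaches 22(W), which is W → L
n=24: reaches L-position 23 → W
n=25: only reaches 24(W), which is W → L
n=26: reaches L-position 13 → W
n=27: only reaches 26(W), which is W → L
n=28: reaches L-position 27 → W
n=29: only reaches 28(W), which is W → L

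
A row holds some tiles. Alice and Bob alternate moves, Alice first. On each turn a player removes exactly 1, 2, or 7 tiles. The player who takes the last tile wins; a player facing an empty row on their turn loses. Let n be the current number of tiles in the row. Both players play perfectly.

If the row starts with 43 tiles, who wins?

Alice wins.

Build the W/L table. Terminal = L. A non-terminal position is W if it has a move to some L; otherwise it is L.
n=0: no move → L
n=1: →0(L), so W
n=2: →0(L), so W
n=3: →2(W), 1(W) — all W, so L
n=4: →3(L), so W
n=5: →3(L), so W
n=6: →5(W), 4(W) — all W, so L
n=7: →6(L), so W
n=8: →6(L), so W
n=9: →8(W), 7(W), 2(W) — all W, so L
n=10: →9(L), so W
n=11: →9(L), so W
n=12: →11(W), 10(W), 5(W) — all W, so L
n=13: →12(L), so W
n=14: →12(L), so W
n=15: →14(W), 13(W), 8(W) — all W, so L
n=16: →15(L), so W
n=17: →15(L), so W
n=18: →17(W), 16(W), 11(W) — all W, so L
n=19: →18(L), so W
n=20: →18(L), so W
n=21: →20(W), 19(W), 14(W) — all W, so L
n=22: →21(L), so W
n=23: →21(L), so W
n=24: →23(W), 22(W), 17(W) — all W, so L
n=25: →24(L), so W
n=26: →24(L), so W
n=27: →26(W), 25(W), 20(W) — all W, so L
n=28: →27(L), so W
n=29: →27(L), so W
n=30: →29(W), 28(W), 23(W) — all W, so L
n=31: →30(L), so W
n=32: →30(L), so W
n=33: →32(W), 31(W), 26(W) — all W, so L
n=34: →33(L), so W
n=35: →33(L), so W
n=36: →35(W), 34(W), 29(W) — all W, so L
n=37: →36(L), so W
n=38: →36(L), so W
n=39: →38(W), 37(W), 32(W) — all W, so L
n=40: →39(L), so W
n=41: →39(L), so W
n=42: →41(W), 40(W), 35(W) — all W, so L
n=43: →42(L), so W
From 43 Alice can remove 1, leaving 42, reaching an L position.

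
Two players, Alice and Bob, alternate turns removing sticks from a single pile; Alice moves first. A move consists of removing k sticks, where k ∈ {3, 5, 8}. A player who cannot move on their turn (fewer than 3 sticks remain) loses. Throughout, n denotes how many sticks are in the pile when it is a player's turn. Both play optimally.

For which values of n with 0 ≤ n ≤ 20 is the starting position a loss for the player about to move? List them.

Classify positions by backward induction: terminal positions (no move available) are L. From any other position, the mover wins iff some move reaches an L.
n=0: no move → L
n=1: no move → L
n=2: no move → L
n=3: reaches L-position 0 → W
n=4: reaches L-position 1 → W
n=5: reaches L-position 2 → W
n=6: reaches L-position 1 → W
n=7: reaches L-position 2 → W
n=8: reaches L-position 0 → W
n=9: reaches L-position 1 → W
n=10: reaches L-position 2 → W
n=11: only reaches 8(W), 6(W), 3(W), all W → L
n=12: only reaches 9(W), 7(W), 4(W), all W → L
n=13: only reaches 10(W), 8(W), 5(W), all W → L
n=14: reaches L-position 11 → W
n=15: reaches L-position 12 → W
n=16: reaches L-position 13 → W
n=17: reaches L-position 12 → W
n=18: reaches L-position 13 → W
n=19: reaches L-position 11 → W
n=20: reaches L-position 12 → W
The losing starting values of n are exactly the entries labelled L in this table (6 of them).

0, 1, 2, 11, 12, 13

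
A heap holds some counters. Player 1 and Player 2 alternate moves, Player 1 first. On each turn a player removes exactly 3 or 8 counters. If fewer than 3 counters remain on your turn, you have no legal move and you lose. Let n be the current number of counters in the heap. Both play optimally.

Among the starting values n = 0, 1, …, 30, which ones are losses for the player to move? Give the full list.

0, 1, 2, 6, 7, 11, 12, 13, 17, 18, 22, 23, 24, 28, 29

Build the W/L table. Terminal = L. A non-terminal position is W if it has a move to some L; otherwise it is L.
n=0: no move → L
n=1: no move → L
n=2: no move → L
n=3: →0(L), so W
n=4: →1(L), so W
n=5: →2(L), so W
n=6: →3(W) only, which is W, so L
n=7: →4(W) only, which is W, so L
n=8: →0(L), so W
n=9: →6(L), so W
n=10: →7(L), so W
n=11: →8(W), 3(W) — all W, so L
n=12: →9(W), 4(W) — all W, so L
n=13: →10(W), 5(W) — all W, so L
n=14: →11(L), so W
n=15: →12(L), so W
n=16: →13(L), so W
n=17: →14(W), 9(W) — all W, so L
n=18: →15(W), 10(W) — all W, so L
n=19: →11(L), so W
n=20: →17(L), so W
n=21: →18(L), so W
n=22: →19(W), 14(W) — all W, so L
n=23: →20(W), 15(W) — all W, so L
n=24: →21(W), 16(W) — all W, so L
n=25: →22(L), so W
n=26: →23(L), so W
n=27: →24(L), so W
n=28: →25(W), 20(W) — all W, so L
n=29: →26(W), 21(W) — all W, so L
n=30: →22(L), so W
Reading off the rows marked L gives the requested list; there are 15 such values of n.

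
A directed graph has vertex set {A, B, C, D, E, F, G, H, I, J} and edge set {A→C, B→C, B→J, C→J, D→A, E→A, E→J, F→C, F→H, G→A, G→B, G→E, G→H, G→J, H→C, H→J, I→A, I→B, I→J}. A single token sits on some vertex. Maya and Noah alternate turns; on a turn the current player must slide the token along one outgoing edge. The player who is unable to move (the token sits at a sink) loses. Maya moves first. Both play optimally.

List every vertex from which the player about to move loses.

A, F, J

Build the W/L table. Terminal = L. A non-terminal position is W if it has a move to some L; otherwise it is L.
Every edge goes from a vertex to one that appears earlier in the order J, C, A, E, B, D, H, G, I, F, so processing vertices in that order labels each vertex after all of its successors.
J: no outgoing edge → L
C: W (go to J, an L position)
A: L (sole option C(W) is W)
E: W (go to A, an L position)
B: W (go to J, an L position)
D: W (go to A, an L position)
H: W (go to J, an L position)
G: W (go to A, an L position)
I: W (go to A, an L position)
F: L (options H(W), C(W) are all W)
The losing starting vertices are exactly the entries labelled L in this table (3 of them).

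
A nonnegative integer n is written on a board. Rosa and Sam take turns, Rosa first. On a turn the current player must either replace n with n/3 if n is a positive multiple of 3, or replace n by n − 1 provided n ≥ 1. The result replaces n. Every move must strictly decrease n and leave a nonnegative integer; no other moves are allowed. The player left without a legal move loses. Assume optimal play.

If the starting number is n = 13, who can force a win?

Sam wins.

Classify positions by backward induction: terminal positions (no move available) are L. From any other position, the mover wins iff some move reaches an L.
n=0: no move → L
n=1: can move to 0, which is L ⇒ W
n=2: the only move is to 1(W), a W ⇒ L
n=3: can move to 2, which is L ⇒ W
n=4: the only move is to 3(W), a W ⇒ L
n=5: can move to 4, which is L ⇒ W
n=6: can move to 2, which is L ⇒ W
n=7: the only move is to 6(W), a W ⇒ L
n=8: can move to 7, which is L ⇒ W
n=9: moves to 3(W), 8(W); every one is W ⇒ L
n=10: can move to 9, which is L ⇒ W
n=11: the only move is to 10(W), a W ⇒ L
n=12: can move to 4, which is L ⇒ W
n=13: the only move is to 12(W), a W ⇒ L
Every move from 13 reaches a W position, so the mover loses.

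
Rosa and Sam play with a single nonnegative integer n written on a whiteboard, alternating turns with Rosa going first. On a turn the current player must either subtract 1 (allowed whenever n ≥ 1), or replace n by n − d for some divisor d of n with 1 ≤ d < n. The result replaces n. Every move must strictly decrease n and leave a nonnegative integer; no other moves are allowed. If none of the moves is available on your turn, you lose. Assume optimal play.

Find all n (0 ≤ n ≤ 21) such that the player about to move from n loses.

Use the standard recursion: the mover loses at a terminal position; elsewhere, the mover wins exactly when some move hands the opponent an L position.
n=0: no move → L
n=1: can move to 0, which is L ⇒ W
n=2: the only move is to 1(W), a W ⇒ L
n=3: can move to 2, which is L ⇒ W
n=4: can move to 2, which is L ⇒ W
n=5: the only move is to 4(W), a W ⇒ L
n=6: can move to 5, which is L ⇒ W
n=7: the only move is to 6(W), a W ⇒ L
n=8: can move to 7, which is L ⇒ W
n=9: moves to 6(W), 8(W); every one is W ⇒ L
n=10: can move to 5, which is L ⇒ W
n=11: the only move is to 10(W), a W ⇒ L
n=12: can move to 9, which is L ⇒ W
n=13: the only move is to 12(W), a W ⇒ L
n=14: can move to 7, which is L ⇒ W
n=15: moves to 10(W), 12(W), 14(W); every one is W ⇒ L
n=16: can move to 15, which is L ⇒ W
n=17: the only move is to 16(W), a W ⇒ L
n=18: can move to 9, which is L ⇒ W
n=19: the only move is to 18(W), a W ⇒ L
n=20: can move to 15, which is L ⇒ W
n=21: moves to 14(W), 18(W), 20(W); every one is W ⇒ L
The losing starting values of n are exactly the entries labelled L in this table (11 of them).

0, 2, 5, 7, 9, 11, 13, 15, 17, 19, 21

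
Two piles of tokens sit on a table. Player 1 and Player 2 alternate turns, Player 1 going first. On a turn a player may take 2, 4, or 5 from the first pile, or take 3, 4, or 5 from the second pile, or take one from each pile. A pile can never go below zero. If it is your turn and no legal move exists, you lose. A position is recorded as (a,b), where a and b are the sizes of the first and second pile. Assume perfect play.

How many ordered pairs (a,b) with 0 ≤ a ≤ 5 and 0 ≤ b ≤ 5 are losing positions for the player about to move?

Classify positions by backward induction: terminal positions (no move available) are L. From any other position, the mover wins iff some move reaches an L.
Every move lowers a or b (never raises either), so fill the grid row by row in increasing a, and left to right within a row: each cell's successors are then already labelled.
      b=0  b=1  b=2  b=3  b=4  b=5
a=0:    L    L    L    W    W    W
a=1:    L    W    W    W    W    W
a=2:    W    W    W    L    L    L
a=3:    W    L    L    L    W    W
a=4:    W    W    W    W    W    W
a=5:    W    W    W    W    L    L
Cells with no legal move (terminal, hence L): (0,0), (0,1), (0,2), (1,0).
The remaining L cells, each justified by listing all of its moves:
(2,3): L (options (0,3)(W), (2,0)(W), (1,2)(W) are all W)
(2,4): L (options (0,4)(W), (2,1)(W), (2,0)(W), (1,3)(W) are all W)
(2,5): L (options (0,5)(W), (2,2)(W), (2,1)(W), (2,0)(W), (1,4)(W) are all W)
(3,1): L (options (1,1)(W), (2,0)(W) are all W)
(3,2): L (options (1,2)(W), (2,1)(W) are all W)
(3,3): L (options (1,3)(W), (3,0)(W), (2,2)(W) are all W)
(5,4): L (options (3,4)(W), (1,4)(W), (0,4)(W), (5,1)(W), (5,0)(W), (4,3)(W) are all W)
(5,5): L (options (3,5)(W), (1,5)(W), (0,5)(W), (5,2)(W), (5,1)(W), (5,0)(W), (4,4)(W) are all W)
Every other cell has at least one move into one of the L cells above, so it is W.
L cells per row: a=0: 3, a=1: 1, a=2: 3, a=3: 3, a=4: 0, a=5: 2; total 12.

12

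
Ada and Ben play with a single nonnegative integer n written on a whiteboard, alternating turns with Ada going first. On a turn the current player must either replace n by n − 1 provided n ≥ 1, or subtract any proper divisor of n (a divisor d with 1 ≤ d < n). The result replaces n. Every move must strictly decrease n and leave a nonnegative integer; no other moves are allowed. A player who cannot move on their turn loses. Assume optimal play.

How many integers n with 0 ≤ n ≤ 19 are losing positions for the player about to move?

Work bottom-up. With no move the player to move loses. Otherwise the position is W if at least one move leads to an L position for the opponent, and L if every move leads to a W.
n=0: no move → L
n=1: reaches L-position 0 → W
n=2: only reaches 1(W), which is W → L
n=3: reaches L-position 2 → W
n=4: reaches L-position 2 → W
n=5: only reaches 4(W), which is W → L
n=6: reaches L-position 5 → W
n=7: only reaches 6(W), which is W → L
n=8: reaches L-position 7 → W
n=9: only reaches 6(W), 8(W), all W → L
n=10: reaches L-position 5 → W
n=11: only reaches 10(W), which is W → L
n=12: reaches L-position 9 → W
n=13: only reaches 12(W), which is W → L
n=14: reaches L-position 7 → W
n=15: only reaches 10(W), 12(W), 14(W), all W → L
n=16: reaches L-position 15 → W
n=17: only reaches 16(W), which is W → L
n=18: reaches L-position 9 → W
n=19: only reaches 18(W), which is W → L
L entries with 0 ≤ n ≤ 19: n = 0, 2, 5, 7, 9, 11, 13, 15, 17, 19; that makes 10.

10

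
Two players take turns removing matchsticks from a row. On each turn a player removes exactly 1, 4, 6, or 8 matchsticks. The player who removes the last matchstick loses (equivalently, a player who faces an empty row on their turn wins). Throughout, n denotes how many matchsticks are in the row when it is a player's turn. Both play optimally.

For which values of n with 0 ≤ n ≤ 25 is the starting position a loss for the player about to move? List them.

1, 3, 6, 8, 13, 15, 18, 20, 25

Use the standard recursion: the mover wins at a terminal position; elsewhere, the mover wins exactly when some move hands the opponent an L position.
n=0: no move; the opponent has just taken the last matchstick and therefore loses → W
n=1: the only move is to 0(W), a W ⇒ L
n=2: can move to 1, which is L ⇒ W
n=3: the only move is to 2(W), a W ⇒ L
n=4: can move to 3, which is L ⇒ W
n=5: can move to 1, which is L ⇒ W
n=6: moves to 5(W), 2(W), 0(W); every one is W ⇒ L
n=7: can move to 6, which is L ⇒ W
n=8: moves to 7(W), 4(W), 2(W), 0(W); every one is W ⇒ L
n=9: can move to 8, which is L ⇒ W
n=10: can move to 6, which is L ⇒ W
n=11: can move to 3, which is L ⇒ W
n=12: can move to 8, which is L ⇒ W
n=13: moves to 12(W), 9(W), 7(W), 5(W); every one is W ⇒ L
n=14: can move to 13, which is L ⇒ W
n=15: moves to 14(W), 11(W), 9(W), 7(W); every one is W ⇒ L
n=16: can move to 15, which is L ⇒ W
n=17: can move to 13, which is L ⇒ W
n=18: moves to 17(W), 14(W), 12(W), 10(W); every one is W ⇒ L
n=19: can move to 18, which is L ⇒ W
n=20: moves to 19(W), 16(W), 14(W), 12(W); every one is W ⇒ L
n=21: can move to 20, which is L ⇒ W
n=22: can move to 18, which is L ⇒ W
n=23: can move to 15, which is L ⇒ W
n=24: can move to 20, which is L ⇒ W
n=25: moves to 24(W), 21(W), 19(W), 17(W); every one is W ⇒ L
Reading off the rows marked L gives the requested list; there are 9 such values of n.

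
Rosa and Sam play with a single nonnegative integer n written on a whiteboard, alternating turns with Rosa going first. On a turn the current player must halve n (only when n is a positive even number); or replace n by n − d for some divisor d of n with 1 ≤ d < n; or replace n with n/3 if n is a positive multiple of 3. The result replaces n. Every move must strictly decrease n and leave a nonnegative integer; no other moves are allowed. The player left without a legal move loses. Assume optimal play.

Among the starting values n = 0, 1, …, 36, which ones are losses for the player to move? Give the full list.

0, 1, 4, 7, 9, 11, 13, 15, 17, 19, 23, 25, 28, 31, 36

Work bottom-up. With no move the player to move loses. Otherwise the position is W if at least one move leads to an L position for the opponent, and L if every move leads to a W.
n=0: no move → L
n=1: no move → L
n=2: →1(L), so W
n=3: →1(L), so W
n=4: →2(W), 3(W) — all W, so L
n=5: →4(L), so W
n=6: →4(L), so W
n=7: →6(W) only, which is W, so L
n=8: →4(L), so W
n=9: →3(W), 6(W), 8(W) — all W, so L
n=10: →9(L), so W
n=11: →10(W) only, which is W, so L
n=12: →4(L), so W
n=13: →12(W) only, which is W, so L
n=14: →7(L), so W
n=15: →5(W), 10(W), 12(W), 14(W) — all W, so L
n=16: →15(L), so W
n=17: →16(W) only, which is W, so L
n=18: →9(L), so W
n=19: →18(W) only, which is W, so L
n=20: →15(L), so W
n=21: →7(L), so W
n=22: →11(L), so W
n=23: →22(W) only, which is W, so L
n=24: →23(L), so W
n=25: →20(W), 24(W) — all W, so L
n=26: →13(L), so W
n=27: →9(L), so W
n=28: →14(W), 21(W), 24(W), 26(W), 27(W) — all W, so L
n=29: →28(L), so W
n=30: →15(L), so W
n=31: →30(W) only, which is W, so L
n=32: →28(L), so W
n=33: →11(L), so W
n=34: →17(L), so W
n=35: →28(L), so W
n=36: →12(W), 18(W), 24(W), 27(W), 30(W), 32(W), 33(W), 34(W), 35(W) — all W, so L
The losing starting values of n are exactly the entries labelled L in this table (15 of them).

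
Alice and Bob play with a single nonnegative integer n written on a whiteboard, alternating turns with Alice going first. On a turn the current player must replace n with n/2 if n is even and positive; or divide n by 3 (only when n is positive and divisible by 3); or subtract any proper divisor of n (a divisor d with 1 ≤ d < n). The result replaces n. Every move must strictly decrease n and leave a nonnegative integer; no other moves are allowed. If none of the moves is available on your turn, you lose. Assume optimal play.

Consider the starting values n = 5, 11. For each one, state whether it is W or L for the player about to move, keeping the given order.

Build the W/L table. Terminal = L. A non-terminal position is W if it has a move to some L; otherwise it is L.
n=0: no move → L
n=1: no move → L
n=2: W (go to 1, an L position)
n=3: W (go to 1, an L position)
n=4: L (options 2(W), 3(W) are all W)
n=5: W (go to 4, an L position)
n=6: W (go to 4, an L position)
n=7: L (sole option 6(W) is W)
n=8: W (go to 4, an L position)
n=9: L (options 3(W), 6(W), 8(W) are all W)
n=10: W (go to 9, an L position)
n=11: L (sole option 10(W) is W)

5: W, 11: L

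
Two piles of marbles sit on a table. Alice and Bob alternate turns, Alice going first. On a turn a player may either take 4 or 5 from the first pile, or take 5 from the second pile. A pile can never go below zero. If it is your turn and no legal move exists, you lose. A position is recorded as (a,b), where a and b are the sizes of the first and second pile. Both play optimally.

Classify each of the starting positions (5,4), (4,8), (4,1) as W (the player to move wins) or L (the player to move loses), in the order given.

(5,4): W, (4,8): L, (4,1): W

Label each position W (a win for the player to move) or L (a loss). A position with no legal move is L; any other position is W exactly when some move reaches an L, and L when every move reaches a W.
No move ever increases a pile, so every position that can arise here has a ≤ 5 and b ≤ 8; it is enough to label the cells with 0 ≤ a ≤ 5 and 0 ≤ b ≤ 8.
Every move lowers a or b (never raises either), so fill the grid row by row in increasing a, and left to right within a row: each cell's successors are then already labelled.
      b=0  b=1  b=2  b=3  b=4  b=5  b=6  b=7  b=8
a=0:    L    L    L    L    L    W    W    W    W
a=1:    L    L    L    L    L    W    W    W    W
a=2:    L    L    L    L    L    W    W    W    W
a=3:    L    L    L    L    L    W    W    W    W
a=4:    W    W    W    W    W    L    L    L    L
a=5:    W    W    W    W    W    L    L    L    L
Cells with no legal move (terminal, hence L): (0,0), (0,1), (0,2), (0,3), (0,4), (1,0), (1,1), (1,2), (1,3), (1,4), (2,0), (2,1), (2,2), (2,3), (2,4), (3,0), (3,1), (3,2), (3,3), (3,4).
The remaining L cells, each justified by listing all of its moves:
(4,5): L (options (0,5)(W), (4,0)(W) are all W)
(4,6): L (options (0,6)(W), (4,1)(W) are all W)
(4,7): L (options (0,7)(W), (4,2)(W) are all W)
(4,8): L (options (0,8)(W), (4,3)(W) are all W)
(5,5): L (options (1,5)(W), (0,5)(W), (5,0)(W) are all W)
(5,6): L (options (1,6)(W), (0,6)(W), (5,1)(W) are all W)
(5,7): L (options (1,7)(W), (0,7)(W), (5,2)(W) are all W)
(5,8): L (options (1,8)(W), (0,8)(W), (5,3)(W) are all W)
Every other cell has at least one move into one of the L cells above, so it is W.
(5,4): the move to (1,4) reaches an L cell, so W
(4,8): one of the L cells justified above, so L
(4,1): the move to (0,1) reaches an L cell, so W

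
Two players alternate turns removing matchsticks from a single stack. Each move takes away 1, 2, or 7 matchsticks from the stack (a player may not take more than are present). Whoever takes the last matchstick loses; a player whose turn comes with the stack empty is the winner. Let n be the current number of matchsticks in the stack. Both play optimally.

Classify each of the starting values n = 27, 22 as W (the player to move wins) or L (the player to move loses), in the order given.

Positions with no move are W. A position that does have a move is losing for the player to move precisely when every available move leads to a winning position for the opponent. Fill in the labels:
n=0: no move; the opponent has just taken the last matchstick and therefore loses → W
n=1: →0(W) only, which is W, so L
n=2: →1(L), so W
n=3: →1(L), so W
n=4: →3(W), 2(W) — all W, so L
n=5: →4(L), so W
n=6: →4(L), so W
n=7: →6(W), 5(W), 0(W) — all W, so L
n=8: →7(L), so W
n=9: →7(L), so W
n=10: →9(W), 8(W), 3(W) — all W, so L
n=11: →10(L), so W
n=12: →10(L), so W
n=13: →12(W), 11(W), 6(W) — all W, so L
n=14: →13(L), so W
n=15: →13(L), so W
n=16: →15(W), 14(W), 9(W) — all W, so L
n=17: →16(L), so W
n=18: →16(L), so W
n=19: →18(W), 17(W), 12(W) — all W, so L
n=20: →19(L), so W
n=21: →19(L), so W
n=22: →21(W), 20(W), 15(W) — all W, so L
n=23: →22(L), so W
n=24: →22(L), so W
n=25: →24(W), 23(W), 18(W) — all W, so L
n=26: →25(L), so W
n=27: →25(L), so W

27: W, 22: L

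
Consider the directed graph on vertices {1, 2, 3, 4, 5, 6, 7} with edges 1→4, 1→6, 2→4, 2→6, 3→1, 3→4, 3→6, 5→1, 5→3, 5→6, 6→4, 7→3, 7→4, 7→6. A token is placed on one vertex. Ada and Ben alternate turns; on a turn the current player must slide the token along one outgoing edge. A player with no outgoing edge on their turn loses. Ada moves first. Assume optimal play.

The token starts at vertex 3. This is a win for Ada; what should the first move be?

Move to 4.

Compute win/loss labels from the base case upward. A position with no move is L. Any other position is W if it can reach an L in one move, else L.
Every edge goes from a vertex to one that appears earlier in the order 4, 6, 1, 3, 5, 2, 7, so processing vertices in that order labels each vertex after all of its successors.
4: no outgoing edge → L
6: W (go to 4, an L position)
1: W (go to 4, an L position)
3: W (go to 4, an L position)
5: L (options 3(W), 1(W), 6(W) are all W)
2: W (go to 4, an L position)
7: W (go to 4, an L position)
From 3, the L positions reachable in one move are: 4.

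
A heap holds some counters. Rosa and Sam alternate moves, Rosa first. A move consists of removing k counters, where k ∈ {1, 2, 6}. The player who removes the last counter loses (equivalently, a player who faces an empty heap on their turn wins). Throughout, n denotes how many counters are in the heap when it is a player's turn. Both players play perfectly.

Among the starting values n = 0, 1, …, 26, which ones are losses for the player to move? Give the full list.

1, 4, 8, 11, 15, 18, 22, 25

Use the standard recursion: the mover wins at a terminal position; elsewhere, the mover wins exactly when some move hands the opponent an L position.
n=0: no move; the opponent has just taken the last counter and therefore loses → W
n=1: the only move is to 0(W), a W ⇒ L
n=2: can move to 1, which is L ⇒ W
n=3: can move to 1, which is L ⇒ W
n=4: moves to 3(W), 2(W); every one is W ⇒ L
n=5: can move to 4, which is L ⇒ W
n=6: can move to 4, which is L ⇒ W
n=7: can move to 1, which is L ⇒ W
n=8: moves to 7(W), 6(W), 2(W); every one is W ⇒ L
n=9: can move to 8, which is L ⇒ W
n=10: can move to 8, which is L ⇒ W
n=11: moves to 10(W), 9(W), 5(W); every one is W ⇒ L
n=12: can move to 11, which is L ⇒ W
n=13: can move to 11, which is L ⇒ W
n=14: can move to 8, which is L ⇒ W
n=15: moves to 14(W), 13(W), 9(W); every one is W ⇒ L
n=16: can move to 15, which is L ⇒ W
n=17: can move to 15, which is L ⇒ W
n=18: moves to 17(W), 16(W), 12(W); every one is W ⇒ L
n=19: can move to 18, which is L ⇒ W
n=20: can move to 18, which is L ⇒ W
n=21: can move to 15, which is L ⇒ W
n=22: moves to 21(W), 20(W), 16(W); every one is W ⇒ L
n=23: can move to 22, which is L ⇒ W
n=24: can move to 22, which is L ⇒ W
n=25: moves to 24(W), 23(W), 19(W); every one is W ⇒ L
n=26: can move to 25, which is L ⇒ W
Reading off the rows marked L gives the requested list; there are 8 such values of n.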